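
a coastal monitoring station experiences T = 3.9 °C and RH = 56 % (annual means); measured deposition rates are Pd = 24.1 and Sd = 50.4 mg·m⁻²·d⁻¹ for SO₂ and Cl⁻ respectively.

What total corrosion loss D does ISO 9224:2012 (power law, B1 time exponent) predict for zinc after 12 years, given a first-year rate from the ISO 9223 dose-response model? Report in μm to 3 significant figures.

zinc: f(T) = +0.038·(T−10) [T≤10 °C] = -0.2318
  sulphur-dioxide contribution → 0.5454 μm/a
  chloride contribution → 0.3564 μm/a
  ⇒ r_corr(zinc) = 0.9019 μm/a
Power-law: D(12) = r_corr · 12^0.813
  D(12) = 0.9019 × 12^0.813 = 0.9019 × 7.54 = 6.8 μm

D(12) = 6.80 μm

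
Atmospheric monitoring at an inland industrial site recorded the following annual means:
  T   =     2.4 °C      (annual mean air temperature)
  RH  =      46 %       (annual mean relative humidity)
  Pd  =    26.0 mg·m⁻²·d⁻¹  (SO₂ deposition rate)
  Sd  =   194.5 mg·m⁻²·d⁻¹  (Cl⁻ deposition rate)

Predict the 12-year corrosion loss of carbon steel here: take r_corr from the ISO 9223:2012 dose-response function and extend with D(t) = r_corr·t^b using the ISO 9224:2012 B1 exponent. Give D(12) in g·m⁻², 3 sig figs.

carbon steel: T≤10 °C ⇒ hinge +0.150·(2.4−10) = -1.1400
  SO₂ term: 1.77·26.0^0.52·exp(0.02·46-1.1400) = 7.731
  Sd branch = 0.102·Sd^0.62·e^(0.033·RH+0.04·T) = 13.45 μm/a
  sum: 7.731 + 13.45 → r_corr = 21.18 μm/a
Power-law: D(12) = r_corr · 12^0.523
  D(12) = 21.18 × 12^0.523 = 21.18 × 3.668 = 77.68 μm
  Mass loss = 77.68 μm × 7.85 g/cm³ = 609.8 g·m⁻²

D(12) = 610 g·m⁻²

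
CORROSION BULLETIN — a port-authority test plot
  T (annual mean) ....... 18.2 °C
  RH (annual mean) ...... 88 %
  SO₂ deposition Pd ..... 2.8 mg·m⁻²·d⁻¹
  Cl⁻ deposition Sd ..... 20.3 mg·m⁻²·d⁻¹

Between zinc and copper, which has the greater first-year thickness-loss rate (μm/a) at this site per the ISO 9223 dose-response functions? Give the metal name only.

zinc: T>10 °C ⇒ hinge -0.071·(18.2−10) = -0.5822
  Pd branch = 0.0129·Pd^0.44·e^(0.046·RH+f) = 0.6494 μm/a
  Cl⁻ term: 0.0175·20.3^0.57·exp(0.008·88+0.085·18.2) = 0.9245
  r_corr = 0.6494 + 0.9245 = 1.574 μm/a
copper: temperature factor f = -0.080·(8.2) = -0.6560
  Pd branch = 0.0053·Pd^0.26·e^(0.059·RH+f) = 0.6464 μm/a
  Cl⁻ term: 0.01025·20.3^0.27·exp(0.036·88+0.049·18.2) = 1.339
  sum: 0.6464 + 1.339 → r_corr = 1.986 μm/a
Ordering by μm/a: copper (1.99) > zinc (1.57)

copper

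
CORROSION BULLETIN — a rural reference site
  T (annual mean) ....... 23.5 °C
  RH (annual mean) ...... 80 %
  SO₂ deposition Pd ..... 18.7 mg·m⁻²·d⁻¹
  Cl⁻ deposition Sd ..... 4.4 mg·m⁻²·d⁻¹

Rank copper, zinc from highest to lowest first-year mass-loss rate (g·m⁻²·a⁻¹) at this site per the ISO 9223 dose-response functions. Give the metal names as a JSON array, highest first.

["copper", "zinc"]

copper: T>10 °C ⇒ hinge -0.080·(23.5−10) = -1.0800
  SO₂ term: 0.0053·18.7^0.26·exp(0.059·80-1.0800) = 0.4323
  Cl⁻ term: 0.01025·4.4^0.27·exp(0.036·80+0.049·23.5) = 0.8616
  r_corr = 0.4323 + 0.8616 = 1.294 μm/a
  mass loss = 1.294 μm/a × 8.96 g/cm³ = 11.59 g·m⁻²·a⁻¹
zinc: f(T) = -0.071·(T−10) [T>10 °C] = -0.9585
  Pd branch = 0.0129·Pd^0.44·e^(0.046·RH+f) = 0.7114 μm/a
  Sd branch = 0.0175·Sd^0.57·e^(0.008·RH+0.085·T) = 0.5692 μm/a
  r_corr = 0.7114 + 0.5692 = 1.281 μm/a
  mass loss = 1.281 μm/a × 7.14 g/cm³ = 9.144 g·m⁻²·a⁻¹
Ordering by g·m⁻²·a⁻¹: copper (11.6) > zinc (9.14)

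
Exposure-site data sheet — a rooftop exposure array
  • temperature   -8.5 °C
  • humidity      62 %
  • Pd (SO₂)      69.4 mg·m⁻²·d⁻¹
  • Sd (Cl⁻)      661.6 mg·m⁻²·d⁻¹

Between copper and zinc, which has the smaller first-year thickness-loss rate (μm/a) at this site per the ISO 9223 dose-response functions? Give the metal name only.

copper: f(T) = +0.126·(T−10) [T≤10 °C] = -2.3310
  sulphur-dioxide contribution → 0.06016 μm/a
  chloride contribution → 0.3637 μm/a
  total first-year rate 0.4239 μm/a
zinc: T≤10 °C ⇒ hinge +0.038·(-8.5−10) = -0.7030
  sulphur-dioxide contribution → 0.7146 μm/a
  chloride contribution → 0.5655 μm/a
  ⇒ r_corr(zinc) = 1.28 μm/a
Ordering by μm/a: zinc (1.28) > copper (0.424)

copper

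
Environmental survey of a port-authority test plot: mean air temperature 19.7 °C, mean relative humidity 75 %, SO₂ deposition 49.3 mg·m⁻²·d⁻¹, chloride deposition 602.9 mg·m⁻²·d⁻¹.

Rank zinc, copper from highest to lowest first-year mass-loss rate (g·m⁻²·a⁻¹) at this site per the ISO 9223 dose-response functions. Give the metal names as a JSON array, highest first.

["zinc", "copper"]

zinc: f(T) = -0.071·(T−10) [T>10 °C] = -0.6887
  SO₂ term: 0.0129·49.3^0.44·exp(0.046·75-0.6887) = 1.134
  Sd branch = 0.0175·Sd^0.57·e^(0.008·RH+0.085·T) = 6.54 μm/a
  sum: 1.134 + 6.54 → r_corr = 7.674 μm/a
  mass loss = 7.674 μm/a × 7.14 g/cm³ = 54.79 g·m⁻²·a⁻¹
copper: temperature factor f = -0.080·(9.7) = -0.7760
  Pd branch = 0.0053·Pd^0.26·e^(0.059·RH+f) = 0.5613 μm/a
  Sd branch = 0.01025·Sd^0.27·e^(0.036·RH+0.049·T) = 2.255 μm/a
  r_corr = 0.5613 + 2.255 = 2.817 μm/a
  mass loss = 2.817 μm/a × 8.96 g/cm³ = 25.24 g·m⁻²·a⁻¹
Ordering by g·m⁻²·a⁻¹: zinc (54.8) > copper (25.2)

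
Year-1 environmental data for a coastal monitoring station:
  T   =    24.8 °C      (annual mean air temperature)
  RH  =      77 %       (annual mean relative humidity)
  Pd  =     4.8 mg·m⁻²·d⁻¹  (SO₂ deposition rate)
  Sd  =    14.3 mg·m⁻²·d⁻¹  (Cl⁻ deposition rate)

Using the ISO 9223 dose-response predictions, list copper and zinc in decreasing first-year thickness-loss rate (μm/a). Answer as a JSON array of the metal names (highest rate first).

["zinc", "copper"]

copper: f(T) = -0.080·(T−10) [T>10 °C] = -1.1840
  SO₂ term: 0.0053·4.8^0.26·exp(0.059·77-1.1840) = 0.2292
  Sd branch = 0.01025·Sd^0.27·e^(0.036·RH+0.049·T) = 1.133 μm/a
  r_corr = 0.2292 + 1.133 = 1.362 μm/a
zinc: T>10 °C ⇒ hinge -0.071·(24.8−10) = -1.0508
  SO₂ term: 0.0129·4.8^0.44·exp(0.046·77-1.0508) = 0.3106
  Sd branch = 0.0175·Sd^0.57·e^(0.008·RH+0.085·T) = 1.215 μm/a
  sum: 0.3106 + 1.215 → r_corr = 1.526 μm/a
Ordering by μm/a: zinc (1.53) > copper (1.36)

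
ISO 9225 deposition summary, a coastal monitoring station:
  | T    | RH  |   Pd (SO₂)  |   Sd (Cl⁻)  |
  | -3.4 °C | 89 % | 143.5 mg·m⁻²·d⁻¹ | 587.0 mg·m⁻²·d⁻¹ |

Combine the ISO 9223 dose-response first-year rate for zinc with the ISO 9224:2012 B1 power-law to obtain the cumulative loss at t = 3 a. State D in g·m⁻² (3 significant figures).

zinc: f(T) = +0.038·(T−10) [T≤10 °C] = -0.5092
  Pd branch = 0.0129·Pd^0.44·e^(0.046·RH+f) = 4.135 μm/a
  Cl⁻ term: 0.0175·587.0^0.57·exp(0.008·89+0.085·-3.4) = 1.011
  sum: 4.135 + 1.011 → r_corr = 5.146 μm/a
Long-term exponent b (ISO 9224 Table 2, B1) = 0.813
  D(3) = 5.146 × 3^0.813 = 5.146 × 2.443 = 12.57 μm
  Mass loss = 12.57 μm × 7.14 g/cm³ = 89.76 g·m⁻²

D(3) = 89.8 g·m⁻²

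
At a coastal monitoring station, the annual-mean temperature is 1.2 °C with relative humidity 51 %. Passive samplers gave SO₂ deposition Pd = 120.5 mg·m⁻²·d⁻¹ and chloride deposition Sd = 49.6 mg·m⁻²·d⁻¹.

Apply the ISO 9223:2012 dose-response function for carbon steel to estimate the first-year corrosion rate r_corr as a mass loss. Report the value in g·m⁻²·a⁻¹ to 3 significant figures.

r_corr = 175 g·m⁻²·a⁻¹

carbon steel: temperature factor f = +0.150·(-8.8) = -1.3200
  Pd branch = 1.77·Pd^0.52·e^(0.02·RH+f) = 15.84 μm/a
  Cl⁻ term: 0.102·49.6^0.62·exp(0.033·51+0.04·1.2) = 6.48
  r_corr = 15.84 + 6.48 = 22.32 μm/a
Convert to mass loss: 22.32 μm/a × 7.85 g/cm³ = 175.2 g·m⁻²·a⁻¹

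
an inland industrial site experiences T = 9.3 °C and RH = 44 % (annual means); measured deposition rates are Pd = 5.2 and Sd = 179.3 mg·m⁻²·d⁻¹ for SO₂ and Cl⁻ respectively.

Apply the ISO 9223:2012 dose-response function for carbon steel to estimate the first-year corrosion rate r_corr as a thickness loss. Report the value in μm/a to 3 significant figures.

carbon steel: f(T) = +0.150·(T−10) [T≤10 °C] = -0.1050
  Pd branch = 1.77·Pd^0.52·e^(0.02·RH+f) = 9.055 μm/a
  Sd branch = 0.102·Sd^0.62·e^(0.033·RH+0.04·T) = 15.78 μm/a
  r_corr = 9.055 + 15.78 = 24.83 μm/a

r_corr = 24.8 μm/a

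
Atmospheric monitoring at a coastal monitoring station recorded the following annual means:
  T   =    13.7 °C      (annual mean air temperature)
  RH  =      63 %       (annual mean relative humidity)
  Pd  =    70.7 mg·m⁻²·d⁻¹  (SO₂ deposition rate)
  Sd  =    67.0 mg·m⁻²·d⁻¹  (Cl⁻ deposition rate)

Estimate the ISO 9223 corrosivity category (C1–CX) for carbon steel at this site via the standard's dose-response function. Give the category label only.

carbon steel: f(T) = -0.054·(T−10) [T>10 °C] = -0.1998
  SO₂ term: 1.77·70.7^0.52·exp(0.02·63-0.1998) = 46.79
  Sd branch = 0.102·Sd^0.62·e^(0.033·RH+0.04·T) = 19.13 μm/a
  r_corr = 46.79 + 19.13 = 65.91 μm/a
ISO 9223 Table 2 (carbon steel): 50 < 65.9 ≤ 80 μm/a ⇒ C4

C4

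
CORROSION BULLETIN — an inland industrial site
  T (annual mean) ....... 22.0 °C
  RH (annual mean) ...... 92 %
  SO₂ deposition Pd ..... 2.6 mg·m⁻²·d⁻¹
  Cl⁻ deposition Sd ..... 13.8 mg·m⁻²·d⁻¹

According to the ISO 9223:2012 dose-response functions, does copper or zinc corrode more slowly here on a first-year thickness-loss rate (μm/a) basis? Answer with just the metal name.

zinc

copper: f(T) = -0.080·(T−10) [T>10 °C] = -0.9600
  SO₂ term: 0.0053·2.6^0.26·exp(0.059·92-0.9600) = 0.5924
  Cl⁻ term: 0.01025·13.8^0.27·exp(0.036·92+0.049·22.0) = 1.679
  r_corr = 0.5924 + 1.679 = 2.271 μm/a
zinc: f(T) = -0.071·(T−10) [T>10 °C] = -0.8520
  Pd branch = 0.0129·Pd^0.44·e^(0.046·RH+f) = 0.5769 μm/a
  Sd branch = 0.0175·Sd^0.57·e^(0.008·RH+0.085·T) = 1.058 μm/a
  sum: 0.5769 + 1.058 → r_corr = 1.635 μm/a
Ordering by μm/a: copper (2.27) > zinc (1.64)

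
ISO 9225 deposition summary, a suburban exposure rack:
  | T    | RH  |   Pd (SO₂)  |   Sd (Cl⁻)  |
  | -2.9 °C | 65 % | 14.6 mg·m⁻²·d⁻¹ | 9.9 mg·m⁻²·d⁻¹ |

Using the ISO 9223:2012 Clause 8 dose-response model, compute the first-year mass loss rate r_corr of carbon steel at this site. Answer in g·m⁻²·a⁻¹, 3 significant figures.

r_corr = 54.9 g·m⁻²·a⁻¹

carbon steel: temperature factor f = +0.150·(-12.9) = -1.9350
  SO₂ term: 1.77·14.6^0.52·exp(0.02·65-1.9350) = 3.781
  Sd branch = 0.102·Sd^0.62·e^(0.033·RH+0.04·T) = 3.214 μm/a
  sum: 3.781 + 3.214 → r_corr = 6.996 μm/a
Convert to mass loss: 6.996 μm/a × 7.85 g/cm³ = 54.92 g·m⁻²·a⁻¹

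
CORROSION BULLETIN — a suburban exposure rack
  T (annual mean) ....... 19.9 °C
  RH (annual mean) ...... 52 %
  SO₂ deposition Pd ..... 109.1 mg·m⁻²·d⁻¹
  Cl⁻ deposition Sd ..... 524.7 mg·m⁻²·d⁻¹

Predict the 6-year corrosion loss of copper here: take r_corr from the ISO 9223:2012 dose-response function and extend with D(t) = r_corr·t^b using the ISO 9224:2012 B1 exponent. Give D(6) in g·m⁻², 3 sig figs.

copper: temperature factor f = -0.080·(9.9) = -0.7920
  SO₂ term: 0.0053·109.1^0.26·exp(0.059·52-0.7920) = 0.1748
  Sd branch = 0.01025·Sd^0.27·e^(0.036·RH+0.049·T) = 0.9585 μm/a
  sum: 0.1748 + 0.9585 → r_corr = 1.133 μm/a
Long-term exponent b (ISO 9224 Table 2, B1) = 0.667
  D(6) = 1.133 × 6^0.667 = 1.133 × 3.304 = 3.744 μm
  Mass loss = 3.744 μm × 8.96 g/cm³ = 33.55 g·m⁻²

D(6) = 33.5 g·m⁻²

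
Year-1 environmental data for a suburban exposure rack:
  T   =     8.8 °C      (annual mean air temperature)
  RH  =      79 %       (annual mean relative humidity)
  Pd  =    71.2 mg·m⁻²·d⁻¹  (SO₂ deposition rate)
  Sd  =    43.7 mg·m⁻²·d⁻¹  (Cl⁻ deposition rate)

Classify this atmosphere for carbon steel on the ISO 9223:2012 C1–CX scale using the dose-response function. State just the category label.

carbon steel: temperature factor f = +0.150·(-1.2) = -0.1800
  sulphur-dioxide contribution → 65.96 μm/a
  chloride contribution → 20.45 μm/a
  ⇒ r_corr(carbon steel) = 86.41 μm/a
ISO 9223 Table 2 (carbon steel): 80 < 86.4 ≤ 200 μm/a ⇒ C5

C5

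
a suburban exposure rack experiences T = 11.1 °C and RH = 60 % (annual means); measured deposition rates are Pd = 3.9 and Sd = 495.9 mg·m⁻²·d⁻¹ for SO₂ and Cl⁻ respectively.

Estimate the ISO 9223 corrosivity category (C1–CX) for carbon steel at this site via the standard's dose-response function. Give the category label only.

C4

carbon steel: T>10 °C ⇒ hinge -0.054·(11.1−10) = -0.0594
  Pd branch = 1.77·Pd^0.52·e^(0.02·RH+f) = 11.24 μm/a
  Sd branch = 0.102·Sd^0.62·e^(0.033·RH+0.04·T) = 54.01 μm/a
  sum: 11.24 + 54.01 → r_corr = 65.25 μm/a
Category bounds: 50…80 μm/a bracket r_corr ⇒ C4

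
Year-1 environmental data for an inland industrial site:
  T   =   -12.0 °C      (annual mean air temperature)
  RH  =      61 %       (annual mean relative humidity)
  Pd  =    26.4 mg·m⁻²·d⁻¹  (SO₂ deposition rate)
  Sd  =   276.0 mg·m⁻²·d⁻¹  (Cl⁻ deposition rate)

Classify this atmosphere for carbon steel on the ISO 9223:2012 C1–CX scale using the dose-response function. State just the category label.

C2

carbon steel: T≤10 °C ⇒ hinge +0.150·(-12.0−10) = -3.3000
  Pd branch = 1.77·Pd^0.52·e^(0.02·RH+f) = 1.213 μm/a
  Sd branch = 0.102·Sd^0.62·e^(0.033·RH+0.04·T) = 15.41 μm/a
  sum: 1.213 + 15.41 → r_corr = 16.62 μm/a
Category bounds: 1.3…25 μm/a bracket r_corr ⇒ C2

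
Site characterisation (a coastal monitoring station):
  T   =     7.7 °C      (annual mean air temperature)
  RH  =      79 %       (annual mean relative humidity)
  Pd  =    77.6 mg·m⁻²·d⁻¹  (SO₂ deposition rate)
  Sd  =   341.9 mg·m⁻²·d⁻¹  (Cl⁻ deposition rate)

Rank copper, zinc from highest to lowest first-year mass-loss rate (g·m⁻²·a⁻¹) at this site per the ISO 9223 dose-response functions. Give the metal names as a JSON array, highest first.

copper: T≤10 °C ⇒ hinge +0.126·(7.7−10) = -0.2898
  Pd branch = 0.0053·Pd^0.26·e^(0.059·RH+f) = 1.3 μm/a
  Cl⁻ term: 0.01025·341.9^0.27·exp(0.036·79+0.049·7.7) = 1.241
  r_corr = 1.3 + 1.241 = 2.542 μm/a
  mass loss = 2.542 μm/a × 8.96 g/cm³ = 22.77 g·m⁻²·a⁻¹
zinc: T≤10 °C ⇒ hinge +0.038·(7.7−10) = -0.0874
  Pd branch = 0.0129·Pd^0.44·e^(0.046·RH+f) = 3.037 μm/a
  Sd branch = 0.0175·Sd^0.57·e^(0.008·RH+0.085·T) = 1.762 μm/a
  r_corr = 3.037 + 1.762 = 4.799 μm/a
  mass loss = 4.799 μm/a × 7.14 g/cm³ = 34.26 g·m⁻²·a⁻¹
Ordering by g·m⁻²·a⁻¹: zinc (34.3) > copper (22.8)

["zinc", "copper"]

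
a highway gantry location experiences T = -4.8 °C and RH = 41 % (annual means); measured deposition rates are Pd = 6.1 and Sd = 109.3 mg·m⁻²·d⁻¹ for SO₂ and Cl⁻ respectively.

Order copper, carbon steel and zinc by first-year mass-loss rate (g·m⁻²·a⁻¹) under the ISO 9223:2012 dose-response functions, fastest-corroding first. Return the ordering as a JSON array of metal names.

copper: temperature factor f = +0.126·(-14.8) = -1.8648
  sulphur-dioxide contribution → 0.01476 μm/a
  chloride contribution → 0.1259 μm/a
  ⇒ r_corr(copper) = 0.1407 μm/a
  mass loss = 0.1407 μm/a × 8.96 g/cm³ = 1.26 g·m⁻²·a⁻¹
carbon steel: temperature factor f = +0.150·(-14.8) = -2.2200
  sulphur-dioxide contribution → 1.118 μm/a
  chloride contribution → 5.981 μm/a
  total first-year rate 7.099 μm/a
  mass loss = 7.099 μm/a × 7.85 g/cm³ = 55.72 g·m⁻²·a⁻¹
zinc: temperature factor f = +0.038·(-14.8) = -0.5624
  sulphur-dioxide contribution → 0.1074 μm/a
  chloride contribution → 0.2346 μm/a
  ⇒ r_corr(zinc) = 0.342 μm/a
  mass loss = 0.342 μm/a × 7.14 g/cm³ = 2.442 g·m⁻²·a⁻¹
Ordering by g·m⁻²·a⁻¹: carbon steel (55.7) > zinc (2.44) > copper (1.26)

["carbon steel", "zinc", "copper"]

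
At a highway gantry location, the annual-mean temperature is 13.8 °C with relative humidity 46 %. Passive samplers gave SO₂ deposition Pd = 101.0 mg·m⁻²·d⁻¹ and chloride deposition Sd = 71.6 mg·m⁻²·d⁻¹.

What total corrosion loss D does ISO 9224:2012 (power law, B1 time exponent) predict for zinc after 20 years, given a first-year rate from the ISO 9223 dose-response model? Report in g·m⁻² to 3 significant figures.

zinc: temperature factor f = -0.071·(3.8) = -0.2698
  SO₂ term: 0.0129·101.0^0.44·exp(0.046·46-0.2698) = 0.6227
  Sd branch = 0.0175·Sd^0.57·e^(0.008·RH+0.085·T) = 0.9324 μm/a
  sum: 0.6227 + 0.9324 → r_corr = 1.555 μm/a
Long-term exponent b (ISO 9224 Table 2, B1) = 0.813
  D(20) = 1.555 × 20^0.813 = 1.555 × 11.42 = 17.76 μm
  Mass loss = 17.76 μm × 7.14 g/cm³ = 126.8 g·m⁻²

D(20) = 127 g·m⁻²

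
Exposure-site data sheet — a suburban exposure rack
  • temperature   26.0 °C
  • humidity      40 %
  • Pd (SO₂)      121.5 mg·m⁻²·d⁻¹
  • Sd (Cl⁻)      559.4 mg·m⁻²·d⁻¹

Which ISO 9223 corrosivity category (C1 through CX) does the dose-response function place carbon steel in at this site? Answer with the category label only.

carbon steel: T>10 °C ⇒ hinge -0.054·(26.0−10) = -0.8640
  Pd branch = 1.77·Pd^0.52·e^(0.02·RH+f) = 20.14 μm/a
  Sd branch = 0.102·Sd^0.62·e^(0.033·RH+0.04·T) = 54.59 μm/a
  sum: 20.14 + 54.59 → r_corr = 74.74 μm/a
74.7 μm/a falls in (50, 80] for carbon steel → category C4

C4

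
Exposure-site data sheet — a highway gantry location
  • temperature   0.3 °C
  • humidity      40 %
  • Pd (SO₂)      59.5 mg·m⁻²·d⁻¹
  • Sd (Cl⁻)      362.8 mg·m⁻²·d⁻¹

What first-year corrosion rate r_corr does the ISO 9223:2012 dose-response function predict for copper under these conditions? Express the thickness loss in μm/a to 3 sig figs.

r_corr = 0.263 μm/a

copper: T≤10 °C ⇒ hinge +0.126·(0.3−10) = -1.2222
  SO₂ term: 0.0053·59.5^0.26·exp(0.059·40-1.2222) = 0.04784
  Cl⁻ term: 0.01025·362.8^0.27·exp(0.036·40+0.049·0.3) = 0.2156
  sum: 0.04784 + 0.2156 → r_corr = 0.2634 μm/a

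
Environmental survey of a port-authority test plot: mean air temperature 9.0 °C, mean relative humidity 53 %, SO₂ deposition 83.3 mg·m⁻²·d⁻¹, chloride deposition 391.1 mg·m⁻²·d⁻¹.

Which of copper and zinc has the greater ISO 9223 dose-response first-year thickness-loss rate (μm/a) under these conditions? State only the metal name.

copper: temperature factor f = +0.126·(-1.0) = -0.1260
  sulphur-dioxide contribution → 0.3365 μm/a
  chloride contribution → 0.538 μm/a
  total first-year rate 0.8745 μm/a
zinc: T≤10 °C ⇒ hinge +0.038·(9.0−10) = -0.0380
  sulphur-dioxide contribution → 0.9954 μm/a
  chloride contribution → 1.726 μm/a
  total first-year rate 2.721 μm/a
Ordering by μm/a: zinc (2.72) > copper (0.875)

zinc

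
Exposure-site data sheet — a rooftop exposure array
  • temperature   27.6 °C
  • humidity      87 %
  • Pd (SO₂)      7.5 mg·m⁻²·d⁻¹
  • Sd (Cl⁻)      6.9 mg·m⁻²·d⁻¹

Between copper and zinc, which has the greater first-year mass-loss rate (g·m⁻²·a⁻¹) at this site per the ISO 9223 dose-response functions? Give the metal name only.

copper: temperature factor f = -0.080·(17.6) = -1.4080
  SO₂ term: 0.0053·7.5^0.26·exp(0.059·87-1.4080) = 0.3711
  Cl⁻ term: 0.01025·6.9^0.27·exp(0.036·87+0.049·27.6) = 1.53
  sum: 0.3711 + 1.53 → r_corr = 1.901 μm/a
  mass loss = 1.901 μm/a × 8.96 g/cm³ = 17.04 g·m⁻²·a⁻¹
zinc: f(T) = -0.071·(T−10) [T>10 °C] = -1.2496
  SO₂ term: 0.0129·7.5^0.44·exp(0.046·87-1.2496) = 0.4909
  Sd branch = 0.0175·Sd^0.57·e^(0.008·RH+0.085·T) = 1.102 μm/a
  r_corr = 0.4909 + 1.102 = 1.593 μm/a
  mass loss = 1.593 μm/a × 7.14 g/cm³ = 11.38 g·m⁻²·a⁻¹
Ordering by g·m⁻²·a⁻¹: copper (17) > zinc (11.4)

copper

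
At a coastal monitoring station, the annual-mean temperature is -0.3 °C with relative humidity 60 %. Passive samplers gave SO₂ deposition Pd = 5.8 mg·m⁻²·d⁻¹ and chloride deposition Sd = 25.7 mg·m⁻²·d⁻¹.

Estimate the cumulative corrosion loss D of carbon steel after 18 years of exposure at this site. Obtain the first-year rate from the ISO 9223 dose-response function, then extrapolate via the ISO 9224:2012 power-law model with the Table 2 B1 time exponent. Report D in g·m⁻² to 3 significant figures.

carbon steel: f(T) = +0.150·(T−10) [T≤10 °C] = -1.5450
  SO₂ term: 1.77·5.8^0.52·exp(0.02·60-1.5450) = 3.127
  Sd branch = 0.102·Sd^0.62·e^(0.033·RH+0.04·T) = 5.463 μm/a
  sum: 3.127 + 5.463 → r_corr = 8.59 μm/a
ISO 9224: D(t) = r_corr · t^b with b = 0.523 (carbon steel, B1)
  D(18) = 8.59 × 18^0.523 = 8.59 × 4.534 = 38.95 μm
  Mass loss = 38.95 μm × 7.85 g/cm³ = 305.8 g·m⁻²

D(18) = 306 g·m⁻²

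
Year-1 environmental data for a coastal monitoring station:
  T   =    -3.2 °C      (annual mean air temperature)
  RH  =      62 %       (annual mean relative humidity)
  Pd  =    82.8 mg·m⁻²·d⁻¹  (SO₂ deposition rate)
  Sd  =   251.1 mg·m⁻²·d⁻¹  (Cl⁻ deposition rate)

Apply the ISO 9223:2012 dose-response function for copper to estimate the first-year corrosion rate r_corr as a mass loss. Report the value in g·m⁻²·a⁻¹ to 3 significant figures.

r_corr = 4.35 g·m⁻²·a⁻¹

copper: T≤10 °C ⇒ hinge +0.126·(-3.2−10) = -1.6632
  Pd branch = 0.0053·Pd^0.26·e^(0.059·RH+f) = 0.1228 μm/a
  Sd branch = 0.01025·Sd^0.27·e^(0.036·RH+0.049·T) = 0.363 μm/a
  sum: 0.1228 + 0.363 → r_corr = 0.4858 μm/a
Convert to mass loss: 0.4858 μm/a × 8.96 g/cm³ = 4.353 g·m⁻²·a⁻¹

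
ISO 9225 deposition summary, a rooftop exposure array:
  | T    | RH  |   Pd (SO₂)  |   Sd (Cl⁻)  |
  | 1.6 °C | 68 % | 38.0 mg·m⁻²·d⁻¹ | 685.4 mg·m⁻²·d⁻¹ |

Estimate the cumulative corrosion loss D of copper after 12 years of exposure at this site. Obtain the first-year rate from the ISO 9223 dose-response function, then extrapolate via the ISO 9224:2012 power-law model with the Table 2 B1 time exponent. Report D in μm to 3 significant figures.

copper: f(T) = +0.126·(T−10) [T≤10 °C] = -1.0584
  SO₂ term: 0.0053·38.0^0.26·exp(0.059·68-1.0584) = 0.2617
  Cl⁻ term: 0.01025·685.4^0.27·exp(0.036·68+0.049·1.6) = 0.7475
  sum: 0.2617 + 0.7475 → r_corr = 1.009 μm/a
Long-term exponent b (ISO 9224 Table 2, B1) = 0.667
  D(12) = 1.009 × 12^0.667 = 1.009 × 5.246 = 5.294 μm

D(12) = 5.29 μm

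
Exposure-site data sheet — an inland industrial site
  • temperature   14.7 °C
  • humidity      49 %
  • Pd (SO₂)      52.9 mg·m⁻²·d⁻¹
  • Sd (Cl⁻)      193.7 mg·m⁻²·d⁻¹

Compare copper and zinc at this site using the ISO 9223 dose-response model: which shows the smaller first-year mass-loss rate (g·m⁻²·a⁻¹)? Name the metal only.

copper: temperature factor f = -0.080·(4.7) = -0.3760
  SO₂ term: 0.0053·52.9^0.26·exp(0.059·49-0.3760) = 0.1839
  Cl⁻ term: 0.01025·193.7^0.27·exp(0.036·49+0.049·14.7) = 0.5095
  r_corr = 0.1839 + 0.5095 = 0.6934 μm/a
  mass loss = 0.6934 μm/a × 8.96 g/cm³ = 6.213 g·m⁻²·a⁻¹
zinc: T>10 °C ⇒ hinge -0.071·(14.7−10) = -0.3337
  SO₂ term: 0.0129·52.9^0.44·exp(0.046·49-0.3337) = 0.5045
  Sd branch = 0.0175·Sd^0.57·e^(0.008·RH+0.085·T) = 1.818 μm/a
  r_corr = 0.5045 + 1.818 = 2.323 μm/a
  mass loss = 2.323 μm/a × 7.14 g/cm³ = 16.58 g·m⁻²·a⁻¹
Ordering by g·m⁻²·a⁻¹: zinc (16.6) > copper (6.21)

copper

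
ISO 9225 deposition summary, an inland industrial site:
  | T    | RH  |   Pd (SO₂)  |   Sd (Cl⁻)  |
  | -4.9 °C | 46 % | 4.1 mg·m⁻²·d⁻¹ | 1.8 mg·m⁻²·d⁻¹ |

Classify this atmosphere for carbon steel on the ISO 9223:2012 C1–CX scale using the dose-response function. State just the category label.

carbon steel: f(T) = +0.150·(T−10) [T≤10 °C] = -2.2350
  SO₂ term: 1.77·4.1^0.52·exp(0.02·46-2.2350) = 0.9897
  Cl⁻ term: 0.102·1.8^0.62·exp(0.033·46+0.04·-4.9) = 0.5508
  sum: 0.9897 + 0.5508 → r_corr = 1.541 μm/a
ISO 9223 Table 2 (carbon steel): 1.3 < 1.54 ≤ 25 μm/a ⇒ C2

C2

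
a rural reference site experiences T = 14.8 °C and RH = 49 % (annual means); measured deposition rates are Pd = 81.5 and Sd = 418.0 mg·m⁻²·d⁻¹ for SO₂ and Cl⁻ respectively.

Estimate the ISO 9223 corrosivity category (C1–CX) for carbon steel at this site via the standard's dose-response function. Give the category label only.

carbon steel: f(T) = -0.054·(T−10) [T>10 °C] = -0.2592
  sulphur-dioxide contribution → 35.88 μm/a
  chloride contribution → 39.18 μm/a
  total first-year rate 75.06 μm/a
ISO 9223 Table 2 (carbon steel): 50 < 75.1 ≤ 80 μm/a ⇒ C4

C4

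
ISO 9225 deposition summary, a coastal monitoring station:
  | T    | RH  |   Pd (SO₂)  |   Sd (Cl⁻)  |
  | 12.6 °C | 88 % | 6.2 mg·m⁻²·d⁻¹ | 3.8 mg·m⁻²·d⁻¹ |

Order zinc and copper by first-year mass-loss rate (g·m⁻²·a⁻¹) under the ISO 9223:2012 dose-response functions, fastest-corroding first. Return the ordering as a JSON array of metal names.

["copper", "zinc"]

zinc: f(T) = -0.071·(T−10) [T>10 °C] = -0.1846
  SO₂ term: 0.0129·6.2^0.44·exp(0.046·88-0.1846) = 1.371
  Cl⁻ term: 0.0175·3.8^0.57·exp(0.008·88+0.085·12.6) = 0.221
  r_corr = 1.371 + 0.221 = 1.592 μm/a
  mass loss = 1.592 μm/a × 7.14 g/cm³ = 11.37 g·m⁻²·a⁻¹
copper: f(T) = -0.080·(T−10) [T>10 °C] = -0.2080
  SO₂ term: 0.0053·6.2^0.26·exp(0.059·88-0.2080) = 1.244
  Sd branch = 0.01025·Sd^0.27·e^(0.036·RH+0.049·T) = 0.6475 μm/a
  sum: 1.244 + 0.6475 → r_corr = 1.892 μm/a
  mass loss = 1.892 μm/a × 8.96 g/cm³ = 16.95 g·m⁻²·a⁻¹
Ordering by g·m⁻²·a⁻¹: copper (16.9) > zinc (11.4)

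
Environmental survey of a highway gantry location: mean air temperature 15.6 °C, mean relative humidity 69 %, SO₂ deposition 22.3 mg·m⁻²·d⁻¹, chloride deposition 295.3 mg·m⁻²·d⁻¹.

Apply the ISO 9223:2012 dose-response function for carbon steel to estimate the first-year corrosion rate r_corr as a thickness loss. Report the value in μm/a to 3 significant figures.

carbon steel: f(T) = -0.054·(T−10) [T>10 °C] = -0.3024
  SO₂ term: 1.77·22.3^0.52·exp(0.02·69-0.3024) = 26.13
  Sd branch = 0.102·Sd^0.62·e^(0.033·RH+0.04·T) = 63.1 μm/a
  sum: 26.13 + 63.1 → r_corr = 89.23 μm/a

r_corr = 89.2 μm/a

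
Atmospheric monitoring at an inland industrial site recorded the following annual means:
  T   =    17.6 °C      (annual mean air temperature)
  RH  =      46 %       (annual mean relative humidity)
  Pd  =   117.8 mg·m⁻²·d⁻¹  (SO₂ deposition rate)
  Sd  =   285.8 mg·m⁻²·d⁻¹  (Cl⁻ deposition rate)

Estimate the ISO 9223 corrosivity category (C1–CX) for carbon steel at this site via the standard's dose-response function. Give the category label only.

carbon steel: temperature factor f = -0.054·(7.6) = -0.4104
  Pd branch = 1.77·Pd^0.52·e^(0.02·RH+f) = 35.18 μm/a
  Sd branch = 0.102·Sd^0.62·e^(0.033·RH+0.04·T) = 31.36 μm/a
  sum: 35.18 + 31.36 → r_corr = 66.54 μm/a
66.5 μm/a falls in (50, 80] for carbon steel → category C4

C4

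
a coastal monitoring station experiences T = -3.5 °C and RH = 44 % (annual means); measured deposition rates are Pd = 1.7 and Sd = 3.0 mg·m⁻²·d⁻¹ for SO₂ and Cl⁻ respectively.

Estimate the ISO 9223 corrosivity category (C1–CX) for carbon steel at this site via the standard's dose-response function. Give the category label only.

C2

carbon steel: T≤10 °C ⇒ hinge +0.150·(-3.5−10) = -2.0250
  sulphur-dioxide contribution → 0.7422 μm/a
  chloride contribution → 0.7485 μm/a
  ⇒ r_corr(carbon steel) = 1.491 μm/a
Category bounds: 1.3…25 μm/a bracket r_corr ⇒ C2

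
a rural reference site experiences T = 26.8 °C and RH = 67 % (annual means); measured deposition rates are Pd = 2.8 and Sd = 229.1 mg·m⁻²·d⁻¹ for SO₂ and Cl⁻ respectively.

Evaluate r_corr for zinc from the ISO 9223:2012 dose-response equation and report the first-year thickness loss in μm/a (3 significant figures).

r_corr = 6.60 μm/a

zinc: f(T) = -0.071·(T−10) [T>10 °C] = -1.1928
  SO₂ term: 0.0129·2.8^0.44·exp(0.046·67-1.1928) = 0.1342
  Cl⁻ term: 0.0175·229.1^0.57·exp(0.008·67+0.085·26.8) = 6.462
  sum: 0.1342 + 6.462 → r_corr = 6.596 μm/a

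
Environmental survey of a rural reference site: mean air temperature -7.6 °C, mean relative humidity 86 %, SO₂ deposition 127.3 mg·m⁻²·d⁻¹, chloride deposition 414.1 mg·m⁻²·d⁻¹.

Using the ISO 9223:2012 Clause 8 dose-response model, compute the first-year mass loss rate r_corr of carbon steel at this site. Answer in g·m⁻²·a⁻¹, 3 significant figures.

carbon steel: T≤10 °C ⇒ hinge +0.150·(-7.6−10) = -2.6400
  sulphur-dioxide contribution → 8.769 μm/a
  chloride contribution → 53.91 μm/a
  ⇒ r_corr(carbon steel) = 62.68 μm/a
Convert to mass loss: 62.68 μm/a × 7.85 g/cm³ = 492.1 g·m⁻²·a⁻¹

r_corr = 492 g·m⁻²·a⁻¹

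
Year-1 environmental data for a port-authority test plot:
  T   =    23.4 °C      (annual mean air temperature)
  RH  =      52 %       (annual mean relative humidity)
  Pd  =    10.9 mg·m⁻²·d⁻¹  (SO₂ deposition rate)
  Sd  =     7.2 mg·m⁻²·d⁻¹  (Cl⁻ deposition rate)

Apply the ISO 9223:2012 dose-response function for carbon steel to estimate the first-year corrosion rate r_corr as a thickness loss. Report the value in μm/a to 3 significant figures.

r_corr = 13.3 μm/a

carbon steel: T>10 °C ⇒ hinge -0.054·(23.4−10) = -0.7236
  SO₂ term: 1.77·10.9^0.52·exp(0.02·52-0.7236) = 8.411
  Sd branch = 0.102·Sd^0.62·e^(0.033·RH+0.04·T) = 4.919 μm/a
  sum: 8.411 + 4.919 → r_corr = 13.33 μm/a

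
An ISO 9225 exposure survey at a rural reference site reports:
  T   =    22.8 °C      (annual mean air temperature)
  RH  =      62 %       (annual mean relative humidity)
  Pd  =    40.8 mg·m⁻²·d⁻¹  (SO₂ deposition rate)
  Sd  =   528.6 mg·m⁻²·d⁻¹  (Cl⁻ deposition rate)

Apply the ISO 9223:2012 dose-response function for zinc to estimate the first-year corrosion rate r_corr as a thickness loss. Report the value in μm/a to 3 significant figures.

r_corr = 7.58 μm/a

zinc: T>10 °C ⇒ hinge -0.071·(22.8−10) = -0.9088
  sulphur-dioxide contribution → 0.4605 μm/a
  chloride contribution → 7.117 μm/a
  total first-year rate 7.577 μm/a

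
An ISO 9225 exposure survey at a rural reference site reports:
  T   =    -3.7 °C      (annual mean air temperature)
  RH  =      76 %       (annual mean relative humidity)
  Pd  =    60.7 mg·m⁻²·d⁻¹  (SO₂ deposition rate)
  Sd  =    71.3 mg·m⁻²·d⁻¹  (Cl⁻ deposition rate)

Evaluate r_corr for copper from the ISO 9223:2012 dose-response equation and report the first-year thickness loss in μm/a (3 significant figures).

copper: T≤10 °C ⇒ hinge +0.126·(-3.7−10) = -1.7262
  sulphur-dioxide contribution → 0.243 μm/a
  chloride contribution → 0.4174 μm/a
  ⇒ r_corr(copper) = 0.6604 μm/a

r_corr = 0.660 μm/a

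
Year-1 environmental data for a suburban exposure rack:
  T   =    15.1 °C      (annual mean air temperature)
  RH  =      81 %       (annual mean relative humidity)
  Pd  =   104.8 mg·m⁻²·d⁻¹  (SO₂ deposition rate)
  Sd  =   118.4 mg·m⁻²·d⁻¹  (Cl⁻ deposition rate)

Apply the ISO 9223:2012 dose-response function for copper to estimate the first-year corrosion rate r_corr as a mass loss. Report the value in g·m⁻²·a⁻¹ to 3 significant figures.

r_corr = 25.5 g·m⁻²·a⁻¹

copper: T>10 °C ⇒ hinge -0.080·(15.1−10) = -0.4080
  Pd branch = 0.0053·Pd^0.26·e^(0.059·RH+f) = 1.406 μm/a
  Sd branch = 0.01025·Sd^0.27·e^(0.036·RH+0.049·T) = 1.44 μm/a
  r_corr = 1.406 + 1.44 = 2.845 μm/a
Convert to mass loss: 2.845 μm/a × 8.96 g/cm³ = 25.49 g·m⁻²·a⁻¹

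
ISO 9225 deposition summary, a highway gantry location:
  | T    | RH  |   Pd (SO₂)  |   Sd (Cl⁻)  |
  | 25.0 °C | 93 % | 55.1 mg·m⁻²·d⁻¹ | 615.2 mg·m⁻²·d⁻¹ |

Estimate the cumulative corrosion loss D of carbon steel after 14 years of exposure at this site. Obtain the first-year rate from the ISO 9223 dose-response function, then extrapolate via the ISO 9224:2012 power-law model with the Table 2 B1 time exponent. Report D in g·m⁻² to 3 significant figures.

carbon steel: f(T) = -0.054·(T−10) [T>10 °C] = -0.8100
  SO₂ term: 1.77·55.1^0.52·exp(0.02·93-0.8100) = 40.68
  Cl⁻ term: 0.102·615.2^0.62·exp(0.033·93+0.04·25.0) = 319.8
  r_corr = 40.68 + 319.8 = 360.5 μm/a
ISO 9224: D(t) = r_corr · t^b with b = 0.523 (carbon steel, B1)
  D(14) = 360.5 × 14^0.523 = 360.5 × 3.976 = 1433 μm
  Mass loss = 1433 μm × 7.85 g/cm³ = 1.125e+04 g·m⁻²

D(14) = 1.13e+04 g·m⁻²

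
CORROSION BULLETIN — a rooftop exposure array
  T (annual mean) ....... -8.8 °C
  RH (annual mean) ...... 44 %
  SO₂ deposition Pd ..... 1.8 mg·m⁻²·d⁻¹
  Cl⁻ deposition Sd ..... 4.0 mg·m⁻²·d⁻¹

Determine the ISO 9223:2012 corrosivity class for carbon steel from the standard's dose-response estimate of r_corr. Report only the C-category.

C1

carbon steel: T≤10 °C ⇒ hinge +0.150·(-8.8−10) = -2.8200
  sulphur-dioxide contribution → 0.3453 μm/a
  chloride contribution → 0.7238 μm/a
  total first-year rate 1.069 μm/a
1.07 μm/a falls in (0, 1.3] for carbon steel → category C1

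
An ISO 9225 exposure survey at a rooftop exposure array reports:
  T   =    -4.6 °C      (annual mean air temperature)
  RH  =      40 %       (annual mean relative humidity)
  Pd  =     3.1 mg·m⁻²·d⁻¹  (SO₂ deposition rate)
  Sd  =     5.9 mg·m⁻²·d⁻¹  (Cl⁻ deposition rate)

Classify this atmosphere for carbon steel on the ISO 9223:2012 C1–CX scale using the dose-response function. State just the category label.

carbon steel: T≤10 °C ⇒ hinge +0.150·(-4.6−10) = -2.1900
  Pd branch = 1.77·Pd^0.52·e^(0.02·RH+f) = 0.794 μm/a
  Sd branch = 0.102·Sd^0.62·e^(0.033·RH+0.04·T) = 0.9547 μm/a
  sum: 0.794 + 0.9547 → r_corr = 1.749 μm/a
1.75 μm/a falls in (1.3, 25] for carbon steel → category C2

C2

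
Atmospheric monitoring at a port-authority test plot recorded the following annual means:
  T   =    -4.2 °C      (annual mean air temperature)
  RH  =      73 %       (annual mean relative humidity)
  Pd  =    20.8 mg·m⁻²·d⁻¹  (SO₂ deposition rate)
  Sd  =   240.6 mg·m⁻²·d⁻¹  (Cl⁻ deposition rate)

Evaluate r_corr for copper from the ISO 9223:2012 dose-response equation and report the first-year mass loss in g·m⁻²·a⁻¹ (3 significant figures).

r_corr = 5.85 g·m⁻²·a⁻¹

copper: temperature factor f = +0.126·(-14.2) = -1.7892
  SO₂ term: 0.0053·20.8^0.26·exp(0.059·73-1.7892) = 0.1447
  Sd branch = 0.01025·Sd^0.27·e^(0.036·RH+0.049·T) = 0.5077 μm/a
  sum: 0.1447 + 0.5077 → r_corr = 0.6524 μm/a
Convert to mass loss: 0.6524 μm/a × 8.96 g/cm³ = 5.846 g·m⁻²·a⁻¹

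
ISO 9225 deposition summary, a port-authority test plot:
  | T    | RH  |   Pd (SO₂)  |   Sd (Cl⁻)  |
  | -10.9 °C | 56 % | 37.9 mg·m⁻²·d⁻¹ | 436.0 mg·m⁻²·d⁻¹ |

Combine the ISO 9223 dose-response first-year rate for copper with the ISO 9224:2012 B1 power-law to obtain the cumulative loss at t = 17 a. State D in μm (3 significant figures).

D(17) = 1.72 μm

copper: f(T) = +0.126·(T−10) [T≤10 °C] = -2.6334
  SO₂ term: 0.0053·37.9^0.26·exp(0.059·56-2.6334) = 0.02667
  Cl⁻ term: 0.01025·436.0^0.27·exp(0.036·56+0.049·-10.9) = 0.2328
  r_corr = 0.02667 + 0.2328 = 0.2595 μm/a
Power-law: D(17) = r_corr · 17^0.667
  D(17) = 0.2595 × 17^0.667 = 0.2595 × 6.618 = 1.717 μm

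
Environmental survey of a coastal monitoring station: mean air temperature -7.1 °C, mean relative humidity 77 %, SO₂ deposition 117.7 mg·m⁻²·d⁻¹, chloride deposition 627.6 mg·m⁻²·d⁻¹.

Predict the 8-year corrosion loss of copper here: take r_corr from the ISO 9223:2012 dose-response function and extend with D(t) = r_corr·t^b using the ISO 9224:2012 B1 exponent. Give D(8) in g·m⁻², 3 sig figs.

D(8) = 30.8 g·m⁻²

copper: T≤10 °C ⇒ hinge +0.126·(-7.1−10) = -2.1546
  sulphur-dioxide contribution → 0.1995 μm/a
  chloride contribution → 0.659 μm/a
  total first-year rate 0.8585 μm/a
Power-law: D(8) = r_corr · 8^0.667
  D(8) = 0.8585 × 8^0.667 = 0.8585 × 4.003 = 3.436 μm
  Mass loss = 3.436 μm × 8.96 g/cm³ = 30.79 g·m⁻²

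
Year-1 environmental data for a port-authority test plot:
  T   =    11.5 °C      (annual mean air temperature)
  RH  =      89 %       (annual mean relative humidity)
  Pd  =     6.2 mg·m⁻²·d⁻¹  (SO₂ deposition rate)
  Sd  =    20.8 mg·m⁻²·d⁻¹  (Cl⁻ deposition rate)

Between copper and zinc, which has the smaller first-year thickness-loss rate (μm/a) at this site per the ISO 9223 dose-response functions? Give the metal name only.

copper: T>10 °C ⇒ hinge -0.080·(11.5−10) = -0.1200
  SO₂ term: 0.0053·6.2^0.26·exp(0.059·89-0.1200) = 1.441
  Cl⁻ term: 0.01025·20.8^0.27·exp(0.036·89+0.049·11.5) = 1.006
  r_corr = 1.441 + 1.006 = 2.447 μm/a
zinc: f(T) = -0.071·(T−10) [T>10 °C] = -0.1065
  SO₂ term: 0.0129·6.2^0.44·exp(0.046·89-0.1065) = 1.552
  Sd branch = 0.0175·Sd^0.57·e^(0.008·RH+0.085·T) = 0.5347 μm/a
  r_corr = 1.552 + 0.5347 = 2.087 μm/a
Ordering by μm/a: copper (2.45) > zinc (2.09)

zinc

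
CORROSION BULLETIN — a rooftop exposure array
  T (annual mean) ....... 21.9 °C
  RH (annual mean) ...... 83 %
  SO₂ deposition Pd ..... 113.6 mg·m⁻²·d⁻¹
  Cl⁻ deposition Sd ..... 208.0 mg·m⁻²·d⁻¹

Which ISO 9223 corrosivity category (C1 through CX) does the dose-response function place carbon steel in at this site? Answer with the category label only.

carbon steel: f(T) = -0.054·(T−10) [T>10 °C] = -0.6426
  sulphur-dioxide contribution → 57.36 μm/a
  chloride contribution → 103.7 μm/a
  total first-year rate 161.1 μm/a
ISO 9223 Table 2 (carbon steel): 80 < 161 ≤ 200 μm/a ⇒ C5

C5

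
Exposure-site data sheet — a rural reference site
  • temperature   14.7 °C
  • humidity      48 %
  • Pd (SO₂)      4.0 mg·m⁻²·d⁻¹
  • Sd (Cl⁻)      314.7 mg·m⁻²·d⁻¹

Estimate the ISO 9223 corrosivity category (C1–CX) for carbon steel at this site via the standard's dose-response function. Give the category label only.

C3

carbon steel: T>10 °C ⇒ hinge -0.054·(14.7−10) = -0.2538
  Pd branch = 1.77·Pd^0.52·e^(0.02·RH+f) = 7.375 μm/a
  Cl⁻ term: 0.102·314.7^0.62·exp(0.033·48+0.04·14.7) = 31.67
  r_corr = 7.375 + 31.67 = 39.04 μm/a
Category bounds: 25…50 μm/a bracket r_corr ⇒ C3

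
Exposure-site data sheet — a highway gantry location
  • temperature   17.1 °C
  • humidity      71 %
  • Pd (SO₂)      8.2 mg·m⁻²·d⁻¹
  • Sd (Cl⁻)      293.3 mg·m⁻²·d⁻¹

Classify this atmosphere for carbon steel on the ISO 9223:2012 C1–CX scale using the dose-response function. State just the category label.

carbon steel: f(T) = -0.054·(T−10) [T>10 °C] = -0.3834
  Pd branch = 1.77·Pd^0.52·e^(0.02·RH+f) = 14.91 μm/a
  Sd branch = 0.102·Sd^0.62·e^(0.033·RH+0.04·T) = 71.28 μm/a
  r_corr = 14.91 + 71.28 = 86.18 μm/a
86.2 μm/a falls in (80, 200] for carbon steel → category C5

C5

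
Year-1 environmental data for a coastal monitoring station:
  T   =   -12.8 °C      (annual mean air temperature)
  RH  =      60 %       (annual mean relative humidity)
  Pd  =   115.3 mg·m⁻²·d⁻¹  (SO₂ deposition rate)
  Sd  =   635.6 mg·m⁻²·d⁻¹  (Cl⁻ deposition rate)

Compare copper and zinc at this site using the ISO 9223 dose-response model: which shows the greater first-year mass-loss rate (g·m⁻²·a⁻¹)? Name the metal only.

zinc

copper: f(T) = +0.126·(T−10) [T≤10 °C] = -2.8728
  Pd branch = 0.0053·Pd^0.26·e^(0.059·RH+f) = 0.03549 μm/a
  Sd branch = 0.01025·Sd^0.27·e^(0.036·RH+0.049·T) = 0.2712 μm/a
  sum: 0.03549 + 0.2712 → r_corr = 0.3067 μm/a
  mass loss = 0.3067 μm/a × 8.96 g/cm³ = 2.748 g·m⁻²·a⁻¹
zinc: T≤10 °C ⇒ hinge +0.038·(-12.8−10) = -0.8664
  Pd branch = 0.0129·Pd^0.44·e^(0.046·RH+f) = 0.6921 μm/a
  Sd branch = 0.0175·Sd^0.57·e^(0.008·RH+0.085·T) = 0.3774 μm/a
  sum: 0.6921 + 0.3774 → r_corr = 1.07 μm/a
  mass loss = 1.07 μm/a × 7.14 g/cm³ = 7.636 g·m⁻²·a⁻¹
Ordering by g·m⁻²·a⁻¹: zinc (7.64) > copper (2.75)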